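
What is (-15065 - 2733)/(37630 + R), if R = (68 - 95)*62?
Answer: -8899/17978 ≈ -0.49499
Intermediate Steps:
R = -1674 (R = -27*62 = -1674)
(-15065 - 2733)/(37630 + R) = (-15065 - 2733)/(37630 - 1674) = -17798/35956 = -17798*1/35956 = -8899/17978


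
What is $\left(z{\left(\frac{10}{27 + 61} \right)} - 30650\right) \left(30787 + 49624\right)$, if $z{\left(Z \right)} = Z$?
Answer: $- \frac{108441872545}{44} \approx -2.4646 \cdot 10^{9}$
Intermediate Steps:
$\left(z{\left(\frac{10}{27 + 61} \right)} - 30650\right) \left(30787 + 49624\right) = \left(\frac{10}{27 + 61} - 30650\right) \left(30787 + 49624\right) = \left(\frac{10}{88} - 30650\right) 80411 = \left(10 \cdot \frac{1}{88} - 30650\right) 80411 = \left(\frac{5}{44} - 30650\right) 80411 = \left(- \frac{1348595}{44}\right) 80411 = - \frac{108441872545}{44}$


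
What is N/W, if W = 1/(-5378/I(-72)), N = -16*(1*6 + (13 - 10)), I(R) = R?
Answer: -10756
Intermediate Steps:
N = -144 (N = -16*(6 + 3) = -16*9 = -144)
W = 36/2689 (W = 1/(-5378/(-72)) = 1/(-5378*(-1/72)) = 1/(2689/36) = 36/2689 ≈ 0.013388)
N/W = -144/36/2689 = -144*2689/36 = -10756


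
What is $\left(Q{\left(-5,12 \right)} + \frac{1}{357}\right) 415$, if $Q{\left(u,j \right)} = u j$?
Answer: $- \frac{8888885}{357} \approx -24899.0$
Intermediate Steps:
$Q{\left(u,j \right)} = j u$
$\left(Q{\left(-5,12 \right)} + \frac{1}{357}\right) 415 = \left(12 \left(-5\right) + \frac{1}{357}\right) 415 = \left(-60 + \frac{1}{357}\right) 415 = \left(- \frac{21419}{357}\right) 415 = - \frac{8888885}{357}$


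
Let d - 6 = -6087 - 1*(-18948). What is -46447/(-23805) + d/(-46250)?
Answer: 368374963/220196250 ≈ 1.6729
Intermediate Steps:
d = 12867 (d = 6 + (-6087 - 1*(-18948)) = 6 + (-6087 + 18948) = 6 + 12861 = 12867)
-46447/(-23805) + d/(-46250) = -46447/(-23805) + 12867/(-46250) = -46447*(-1/23805) + 12867*(-1/46250) = 46447/23805 - 12867/46250 = 368374963/220196250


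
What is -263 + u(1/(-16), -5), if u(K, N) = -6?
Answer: -269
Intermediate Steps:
-263 + u(1/(-16), -5) = -263 - 6 = -269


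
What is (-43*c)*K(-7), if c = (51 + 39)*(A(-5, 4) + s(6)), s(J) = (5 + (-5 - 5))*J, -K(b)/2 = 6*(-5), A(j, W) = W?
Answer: 6037200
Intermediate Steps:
K(b) = 60 (K(b) = -12*(-5) = -2*(-30) = 60)
s(J) = -5*J (s(J) = (5 - 10)*J = -5*J)
c = -2340 (c = (51 + 39)*(4 - 5*6) = 90*(4 - 30) = 90*(-26) = -2340)
(-43*c)*K(-7) = -43*(-2340)*60 = 100620*60 = 6037200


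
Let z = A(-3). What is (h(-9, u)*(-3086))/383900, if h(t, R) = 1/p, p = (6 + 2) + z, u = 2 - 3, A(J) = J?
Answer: -1543/959750 ≈ -0.0016077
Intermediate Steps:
z = -3
u = -1
p = 5 (p = (6 + 2) - 3 = 8 - 3 = 5)
h(t, R) = 1/5
(h(-9, u)*(-3086))/383900 = ((1/5)*(-3086))/383900 = -3086/5*1/383900 = -1543/959750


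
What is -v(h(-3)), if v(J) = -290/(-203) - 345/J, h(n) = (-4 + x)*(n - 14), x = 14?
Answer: -823/238 ≈ -3.4580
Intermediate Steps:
h(n) = -140 + 10*n (h(n) = (-4 + 14)*(n - 14) = 10*(-14 + n) = -140 + 10*n)
v(J) = 10/7 - 345/J (v(J) = -290*(-1/203) - 345/J = 10/7 - 345/J)
-v(h(-3)) = -(10/7 - 345/(-140 + 10*(-3))) = -(10/7 - 345/(-140 - 30)) = -(10/7 - 345/(-170)) = -(10/7 - 345*(-1/170)) = -(10/7 + 69/34) = -1*823/238 = -823/238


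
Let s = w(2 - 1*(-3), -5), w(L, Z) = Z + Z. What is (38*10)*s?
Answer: -3800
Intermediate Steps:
w(L, Z) = 2*Z
s = -10 (s = 2*(-5) = -10)
(38*10)*s = (38*10)*(-10) = 380*(-10) = -3800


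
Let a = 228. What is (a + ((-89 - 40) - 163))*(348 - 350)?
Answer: 128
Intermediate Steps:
(a + ((-89 - 40) - 163))*(348 - 350) = (228 + ((-89 - 40) - 163))*(348 - 350) = (228 + (-129 - 163))*(-2) = (228 - 292)*(-2) = -64*(-2) = 128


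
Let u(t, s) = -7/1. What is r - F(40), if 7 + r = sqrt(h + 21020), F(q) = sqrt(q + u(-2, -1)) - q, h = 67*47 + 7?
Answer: 33 - sqrt(33) + 4*sqrt(1511) ≈ 182.74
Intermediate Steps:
u(t, s) = -7 (u(t, s) = -7*1 = -7)
h = 3156 (h = 3149 + 7 = 3156)
F(q) = sqrt(-7 + q) - q (F(q) = sqrt(q - 7) - q = sqrt(-7 + q) - q)
r = -7 + 4*sqrt(1511) (r = -7 + sqrt(3156 + 21020) = -7 + sqrt(24176) = -7 + 4*sqrt(1511) ≈ 148.49)
r - F(40) = (-7 + 4*sqrt(1511)) - (sqrt(-7 + 40) - 1*40) = (-7 + 4*sqrt(1511)) - (sqrt(33) - 40) = (-7 + 4*sqrt(1511)) - (-40 + sqrt(33)) = (-7 + 4*sqrt(1511)) + (40 - sqrt(33)) = 33 - sqrt(33) + 4*sqrt(1511)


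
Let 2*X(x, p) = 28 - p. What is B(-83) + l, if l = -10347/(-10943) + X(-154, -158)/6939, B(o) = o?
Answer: -2076554353/25311159 ≈ -82.041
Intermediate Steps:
X(x, p) = 14 - p/2 (X(x, p) = (28 - p)/2 = 14 - p/2)
l = 24271844/25311159 (l = -10347/(-10943) + (14 - ½*(-158))/6939 = -10347*(-1/10943) + (14 + 79)*(1/6939) = 10347/10943 + 93*(1/6939) = 10347/10943 + 31/2313 = 24271844/25311159 ≈ 0.95894)
B(-83) + l = -83 + 24271844/25311159 = -2076554353/25311159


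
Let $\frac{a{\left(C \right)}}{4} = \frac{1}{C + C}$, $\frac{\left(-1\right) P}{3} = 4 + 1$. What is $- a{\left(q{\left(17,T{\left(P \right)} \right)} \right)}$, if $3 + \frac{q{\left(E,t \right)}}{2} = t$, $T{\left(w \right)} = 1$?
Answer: $\frac{1}{2} \approx 0.5$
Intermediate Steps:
$P = -15$ ($P = - 3 \left(4 + 1\right) = \left(-3\right) 5 = -15$)
$q{\left(E,t \right)} = -6 + 2 t$
$a{\left(C \right)} = \frac{2}{C}$ ($a{\left(C \right)} = \frac{4}{C + C} = \frac{4}{2 C} = 4 \frac{1}{2 C} = \frac{2}{C}$)
$- a{\left(q{\left(17,T{\left(P \right)} \right)} \right)} = - \frac{2}{-6 + 2 \cdot 1} = - \frac{2}{-6 + 2} = - \frac{2}{-4} = - \frac{2 \left(-1\right)}{4} = \left(-1\right) \left(- \frac{1}{2}\right) = \frac{1}{2}$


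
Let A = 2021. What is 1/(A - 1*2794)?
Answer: -1/773 ≈ -0.0012937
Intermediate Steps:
1/(A - 1*2794) = 1/(2021 - 1*2794) = 1/(2021 - 2794) = 1/(-773) = -1/773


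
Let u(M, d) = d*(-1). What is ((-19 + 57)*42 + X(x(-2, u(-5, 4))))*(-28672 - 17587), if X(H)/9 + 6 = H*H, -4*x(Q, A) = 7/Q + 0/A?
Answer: -4585608411/64 ≈ -7.1650e+7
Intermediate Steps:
u(M, d) = -d
x(Q, A) = -7/(4*Q) (x(Q, A) = -(7/Q + 0/A)/4 = -(7/Q + 0)/4 = -7/(4*Q))
X(H) = -54 + 9*H**2 (X(H) = -54 + 9*(H*H) = -54 + 9*H**2)
((-19 + 57)*42 + X(x(-2, u(-5, 4))))*(-28672 - 17587) = ((-19 + 57)*42 + (-54 + 9*(-7/4/(-2))**2))*(-28672 - 17587) = (38*42 + (-54 + 9*(-7/4*(-1/2))**2))*(-46259) = (1596 + (-54 + 9*(7/8)**2))*(-46259) = (1596 + (-54 + 9*(49/64)))*(-46259) = (1596 + (-54 + 441/64))*(-46259) = (1596 - 3015/64)*(-46259) = (99129/64)*(-46259) = -4585608411/64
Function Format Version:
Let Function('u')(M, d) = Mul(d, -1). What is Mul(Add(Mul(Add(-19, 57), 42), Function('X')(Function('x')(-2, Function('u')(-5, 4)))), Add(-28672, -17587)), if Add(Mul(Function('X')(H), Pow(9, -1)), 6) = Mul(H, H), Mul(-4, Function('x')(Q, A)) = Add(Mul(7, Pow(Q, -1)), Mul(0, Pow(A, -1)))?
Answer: Rational(-4585608411, 64) ≈ -7.1650e+7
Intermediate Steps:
Function('u')(M, d) = Mul(-1, d)
Function('x')(Q, A) = Mul(Rational(-7, 4), Pow(Q, -1)) (Function('x')(Q, A) = Mul(Rational(-1, 4), Add(Mul(7, Pow(Q, -1)), Mul(0, Pow(A, -1)))) = Mul(Rational(-1, 4), Add(Mul(7, Pow(Q, -1)), 0)) = Mul(Rational(-1, 4), Mul(7, Pow(Q, -1))) = Mul(Rational(-7, 4), Pow(Q, -1)))
Function('X')(H) = Add(-54, Mul(9, Pow(H, 2))) (Function('X')(H) = Add(-54, Mul(9, Mul(H, H))) = Add(-54, Mul(9, Pow(H, 2))))
Mul(Add(Mul(Add(-19, 57), 42), Function('X')(Function('x')(-2, Function('u')(-5, 4)))), Add(-28672, -17587)) = Mul(Add(Mul(Add(-19, 57), 42), Add(-54, Mul(9, Pow(Mul(Rational(-7, 4), Pow(-2, -1)), 2)))), Add(-28672, -17587)) = Mul(Add(Mul(38, 42), Add(-54, Mul(9, Pow(Mul(Rational(-7, 4), Rational(-1, 2)), 2)))), -46259) = Mul(Add(1596, Add(-54, Mul(9, Pow(Rational(7, 8), 2)))), -46259) = Mul(Add(1596, Add(-54, Mul(9, Rational(49, 64)))), -46259) = Mul(Add(1596, Add(-54, Rational(441, 64))), -46259) = Mul(Add(1596, Rational(-3015, 64)), -46259) = Mul(Rational(99129, 64), -46259) = Rational(-4585608411, 64)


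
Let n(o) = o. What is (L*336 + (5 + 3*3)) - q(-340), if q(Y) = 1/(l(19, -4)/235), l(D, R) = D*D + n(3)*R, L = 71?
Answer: 8330395/349 ≈ 23869.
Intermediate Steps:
l(D, R) = D² + 3*R (l(D, R) = D*D + 3*R = D² + 3*R)
q(Y) = 235/349 (q(Y) = 1/((19² + 3*(-4))/235) = 1/((361 - 12)*(1/235)) = 1/(349*(1/235)) = 1/(349/235) = 235/349)
(L*336 + (5 + 3*3)) - q(-340) = (71*336 + (5 + 3*3)) - 1*235/349 = (23856 + (5 + 9)) - 235/349 = (23856 + 14) - 235/349 = 23870 - 235/349 = 8330395/349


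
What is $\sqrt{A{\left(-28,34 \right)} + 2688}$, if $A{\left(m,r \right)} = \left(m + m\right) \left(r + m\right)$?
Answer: $28 \sqrt{3} \approx 48.497$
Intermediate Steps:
$A{\left(m,r \right)} = 2 m \left(m + r\right)$
$\sqrt{A{\left(-28,34 \right)} + 2688} = \sqrt{2 \left(-28\right) \left(-28 + 34\right) + 2688} = \sqrt{2 \left(-28\right) 6 + 2688} = \sqrt{-336 + 2688} = \sqrt{2352} = 28 \sqrt{3}$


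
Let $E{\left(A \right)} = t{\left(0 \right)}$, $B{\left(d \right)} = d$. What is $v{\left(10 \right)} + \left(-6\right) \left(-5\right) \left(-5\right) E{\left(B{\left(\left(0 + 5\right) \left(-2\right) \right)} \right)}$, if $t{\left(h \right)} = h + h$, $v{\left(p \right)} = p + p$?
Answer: $20$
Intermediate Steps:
$v{\left(p \right)} = 2 p$
$t{\left(h \right)} = 2 h$
$E{\left(A \right)} = 0$ ($E{\left(A \right)} = 2 \cdot 0 = 0$)
$v{\left(10 \right)} + \left(-6\right) \left(-5\right) \left(-5\right) E{\left(B{\left(\left(0 + 5\right) \left(-2\right) \right)} \right)} = 2 \cdot 10 + \left(-6\right) \left(-5\right) \left(-5\right) 0 = 20 + 30 \left(-5\right) 0 = 20 - 0 = 20 + 0 = 20$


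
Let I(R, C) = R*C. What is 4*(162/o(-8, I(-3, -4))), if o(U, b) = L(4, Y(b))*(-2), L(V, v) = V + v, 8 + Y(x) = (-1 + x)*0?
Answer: 81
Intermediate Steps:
Y(x) = -8 (Y(x) = -8 + (-1 + x)*0 = -8 + 0 = -8)
I(R, C) = C*R
o(U, b) = 8 (o(U, b) = (4 - 8)*(-2) = -4*(-2) = 8)
4*(162/o(-8, I(-3, -4))) = 4*(162/8) = 4*(162*(⅛)) = 4*(81/4) = 81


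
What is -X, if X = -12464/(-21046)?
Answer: -6232/10523 ≈ -0.59223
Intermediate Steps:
X = 6232/10523 (X = -12464*(-1/21046) = 6232/10523 ≈ 0.59223)
-X = -1*6232/10523 = -6232/10523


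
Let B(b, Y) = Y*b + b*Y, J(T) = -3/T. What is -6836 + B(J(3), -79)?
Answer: -6678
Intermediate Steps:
B(b, Y) = 2*Y*b (B(b, Y) = Y*b + Y*b = 2*Y*b)
-6836 + B(J(3), -79) = -6836 + 2*(-79)*(-3/3) = -6836 + 2*(-79)*(-3*⅓) = -6836 + 2*(-79)*(-1) = -6836 + 158 = -6678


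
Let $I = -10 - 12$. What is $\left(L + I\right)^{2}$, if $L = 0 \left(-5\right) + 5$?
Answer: $289$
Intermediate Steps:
$L = 5$ ($L = 0 + 5 = 5$)
$I = -22$
$\left(L + I\right)^{2} = \left(5 - 22\right)^{2} = \left(-17\right)^{2} = 289$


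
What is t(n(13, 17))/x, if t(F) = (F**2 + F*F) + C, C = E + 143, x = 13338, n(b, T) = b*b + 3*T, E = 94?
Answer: 97037/13338 ≈ 7.2752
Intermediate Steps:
n(b, T) = b**2 + 3*T
C = 237 (C = 94 + 143 = 237)
t(F) = 237 + 2*F**2 (t(F) = (F**2 + F*F) + 237 = (F**2 + F**2) + 237 = 2*F**2 + 237 = 237 + 2*F**2)
t(n(13, 17))/x = (237 + 2*(13**2 + 3*17)**2)/13338 = (237 + 2*(169 + 51)**2)*(1/13338) = (237 + 2*220**2)*(1/13338) = (237 + 2*48400)*(1/13338) = (237 + 96800)*(1/13338) = 97037*(1/13338) = 97037/13338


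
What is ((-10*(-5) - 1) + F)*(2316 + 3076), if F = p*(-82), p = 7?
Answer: -2830800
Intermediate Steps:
F = -574 (F = 7*(-82) = -574)
((-10*(-5) - 1) + F)*(2316 + 3076) = ((-10*(-5) - 1) - 574)*(2316 + 3076) = ((50 - 1) - 574)*5392 = (49 - 574)*5392 = -525*5392 = -2830800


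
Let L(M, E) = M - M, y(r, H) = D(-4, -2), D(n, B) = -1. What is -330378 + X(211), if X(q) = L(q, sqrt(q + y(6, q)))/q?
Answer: -330378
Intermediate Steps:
y(r, H) = -1
L(M, E) = 0
X(q) = 0 (X(q) = 0/q = 0)
-330378 + X(211) = -330378 + 0 = -330378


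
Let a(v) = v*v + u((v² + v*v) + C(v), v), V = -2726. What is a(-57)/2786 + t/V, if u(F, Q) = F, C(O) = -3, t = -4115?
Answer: 2716181/542474 ≈ 5.0070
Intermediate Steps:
a(v) = -3 + 3*v² (a(v) = v*v + ((v² + v*v) - 3) = v² + ((v² + v²) - 3) = v² + (2*v² - 3) = v² + (-3 + 2*v²) = -3 + 3*v²)
a(-57)/2786 + t/V = (-3 + 3*(-57)²)/2786 - 4115/(-2726) = (-3 + 3*3249)*(1/2786) - 4115*(-1/2726) = (-3 + 9747)*(1/2786) + 4115/2726 = 9744*(1/2786) + 4115/2726 = 696/199 + 4115/2726 = 2716181/542474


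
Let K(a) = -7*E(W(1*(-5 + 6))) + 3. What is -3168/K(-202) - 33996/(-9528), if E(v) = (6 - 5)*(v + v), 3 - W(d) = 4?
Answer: -2467231/13498 ≈ -182.78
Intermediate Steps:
W(d) = -1 (W(d) = 3 - 1*4 = 3 - 4 = -1)
E(v) = 2*v (E(v) = 1*(2*v) = 2*v)
K(a) = 17 (K(a) = -14*(-1) + 3 = -7*(-2) + 3 = 14 + 3 = 17)
-3168/K(-202) - 33996/(-9528) = -3168/17 - 33996/(-9528) = -3168*1/17 - 33996*(-1/9528) = -3168/17 + 2833/794 = -2467231/13498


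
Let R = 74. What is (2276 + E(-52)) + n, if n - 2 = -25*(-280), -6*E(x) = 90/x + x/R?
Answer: 53554957/5772 ≈ 9278.4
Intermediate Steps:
E(x) = -15/x - x/444 (E(x) = -(90/x + x/74)/6 = -15/x - x/444)
n = 7002 (n = 2 - 25*(-280) = 2 + 7000 = 7002)
(2276 + E(-52)) + n = (2276 + (-15/(-52) - 1/444*(-52))) + 7002 = (2276 + (-15*(-1/52) + 13/111)) + 7002 = (2276 + (15/52 + 13/111)) + 7002 = (2276 + 2341/5772) + 7002 = 13139413/5772 + 7002 = 53554957/5772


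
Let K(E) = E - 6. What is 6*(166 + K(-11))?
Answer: 894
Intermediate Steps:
K(E) = -6 + E
6*(166 + K(-11)) = 6*(166 + (-6 - 11)) = 6*(166 - 17) = 6*149 = 894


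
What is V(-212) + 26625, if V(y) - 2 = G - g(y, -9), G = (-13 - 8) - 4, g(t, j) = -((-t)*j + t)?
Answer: 24482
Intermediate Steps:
g(t, j) = -t + j*t (g(t, j) = -(-j*t + t) = -(t - j*t) = -t + j*t)
G = -25 (G = -21 - 4 = -25)
V(y) = -23 + 10*y (V(y) = 2 + (-25 - y*(-1 - 9)) = 2 + (-25 - y*(-10)) = 2 + (-25 - (-10)*y) = 2 + (-25 + 10*y) = -23 + 10*y)
V(-212) + 26625 = (-23 + 10*(-212)) + 26625 = (-23 - 2120) + 26625 = -2143 + 26625 = 24482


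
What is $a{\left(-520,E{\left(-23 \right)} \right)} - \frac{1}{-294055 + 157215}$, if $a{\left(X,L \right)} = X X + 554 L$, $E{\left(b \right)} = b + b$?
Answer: $\frac{33514305441}{136840} \approx 2.4492 \cdot 10^{5}$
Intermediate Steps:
$E{\left(b \right)} = 2 b$
$a{\left(X,L \right)} = X^{2} + 554 L$
$a{\left(-520,E{\left(-23 \right)} \right)} - \frac{1}{-294055 + 157215} = \left(\left(-520\right)^{2} + 554 \cdot 2 \left(-23\right)\right) - \frac{1}{-294055 + 157215} = \left(270400 + 554 \left(-46\right)\right) - \frac{1}{-136840} = \left(270400 - 25484\right) - - \frac{1}{136840} = 244916 + \frac{1}{136840} = \frac{33514305441}{136840}$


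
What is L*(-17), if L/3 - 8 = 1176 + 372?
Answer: -79356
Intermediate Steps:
L = 4668 (L = 24 + 3*(1176 + 372) = 24 + 3*1548 = 24 + 4644 = 4668)
L*(-17) = 4668*(-17) = -79356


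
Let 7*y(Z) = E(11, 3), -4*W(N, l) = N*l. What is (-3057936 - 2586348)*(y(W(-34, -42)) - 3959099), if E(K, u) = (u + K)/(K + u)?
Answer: 156423948336528/7 ≈ 2.2346e+13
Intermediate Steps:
W(N, l) = -N*l/4
E(K, u) = 1 (E(K, u) = (K + u)/(K + u) = 1)
y(Z) = ⅐ (y(Z) = (⅐)*1 = ⅐)
(-3057936 - 2586348)*(y(W(-34, -42)) - 3959099) = (-3057936 - 2586348)*(⅐ - 3959099) = -5644284*(-27713692/7) = 156423948336528/7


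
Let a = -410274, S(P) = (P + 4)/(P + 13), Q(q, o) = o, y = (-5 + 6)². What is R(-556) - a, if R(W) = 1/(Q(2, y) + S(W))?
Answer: 149750191/365 ≈ 4.1027e+5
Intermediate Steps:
y = 1 (y = 1² = 1)
S(P) = (4 + P)/(13 + P)
R(W) = 1/(1 + (4 + W)/(13 + W))
R(-556) - a = (13 - 556)/(17 + 2*(-556)) - 1*(-410274) = -543/(17 - 1112) + 410274 = -543/(-1095) + 410274 = -1/1095*(-543) + 410274 = 181/365 + 410274 = 149750191/365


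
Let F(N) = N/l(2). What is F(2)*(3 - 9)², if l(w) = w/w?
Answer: 72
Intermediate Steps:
l(w) = 1
F(N) = N (F(N) = N/1 = N*1 = N)
F(2)*(3 - 9)² = 2*(3 - 9)² = 2*(-6)² = 2*36 = 72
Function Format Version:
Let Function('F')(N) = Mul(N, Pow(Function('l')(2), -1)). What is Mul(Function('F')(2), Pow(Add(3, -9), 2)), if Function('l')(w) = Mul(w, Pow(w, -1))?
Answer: 72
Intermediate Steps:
Function('l')(w) = 1
Function('F')(N) = N (Function('F')(N) = Mul(N, Pow(1, -1)) = Mul(N, 1) = N)
Mul(Function('F')(2), Pow(Add(3, -9), 2)) = Mul(2, Pow(Add(3, -9), 2)) = Mul(2, Pow(-6, 2)) = Mul(2, 36) = 72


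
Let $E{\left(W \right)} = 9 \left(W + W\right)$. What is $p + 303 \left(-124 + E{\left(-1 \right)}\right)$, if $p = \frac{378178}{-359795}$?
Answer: $- \frac{15480917848}{359795} \approx -43027.0$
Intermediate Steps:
$E{\left(W \right)} = 18 W$ ($E{\left(W \right)} = 9 \cdot 2 W = 18 W$)
$p = - \frac{378178}{359795}$ ($p = 378178 \left(- \frac{1}{359795}\right) = - \frac{378178}{359795} \approx -1.0511$)
$p + 303 \left(-124 + E{\left(-1 \right)}\right) = - \frac{378178}{359795} + 303 \left(-124 + 18 \left(-1\right)\right) = - \frac{378178}{359795} + 303 \left(-124 - 18\right) = - \frac{378178}{359795} + 303 \left(-142\right) = - \frac{378178}{359795} - 43026 = - \frac{15480917848}{359795}$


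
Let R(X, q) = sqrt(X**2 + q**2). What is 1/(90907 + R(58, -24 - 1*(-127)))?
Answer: 90907/8264068676 - sqrt(13973)/8264068676 ≈ 1.0986e-5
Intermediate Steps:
1/(90907 + R(58, -24 - 1*(-127))) = 1/(90907 + sqrt(58**2 + (-24 - 1*(-127))**2)) = 1/(90907 + sqrt(3364 + (-24 + 127)**2)) = 1/(90907 + sqrt(3364 + 103**2)) = 1/(90907 + sqrt(3364 + 10609)) = 1/(90907 + sqrt(13973))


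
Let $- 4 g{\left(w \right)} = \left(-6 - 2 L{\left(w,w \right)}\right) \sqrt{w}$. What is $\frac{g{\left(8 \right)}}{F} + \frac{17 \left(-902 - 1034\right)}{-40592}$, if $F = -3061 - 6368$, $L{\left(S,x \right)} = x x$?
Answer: $\frac{2057}{2537} - \frac{67 \sqrt{2}}{9429} \approx 0.80075$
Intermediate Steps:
$L{\left(S,x \right)} = x^{2}$
$g{\left(w \right)} = - \frac{\sqrt{w} \left(-6 - 2 w^{2}\right)}{4}$ ($g{\left(w \right)} = - \frac{\left(-6 - 2 w^{2}\right) \sqrt{w}}{4} = - \frac{\sqrt{w} \left(-6 - 2 w^{2}\right)}{4}$)
$F = -9429$ ($F = -3061 - 6368 = -9429$)
$\frac{g{\left(8 \right)}}{F} + \frac{17 \left(-902 - 1034\right)}{-40592} = \frac{\frac{1}{2} \sqrt{8} \left(3 + 8^{2}\right)}{-9429} + \frac{17 \left(-902 - 1034\right)}{-40592} = \frac{2 \sqrt{2} \left(3 + 64\right)}{2} \left(- \frac{1}{9429}\right) + 17 \left(-1936\right) \left(- \frac{1}{40592}\right) = \frac{1}{2} \cdot 2 \sqrt{2} \cdot 67 \left(- \frac{1}{9429}\right) - - \frac{2057}{2537} = 67 \sqrt{2} \left(- \frac{1}{9429}\right) + \frac{2057}{2537} = - \frac{67 \sqrt{2}}{9429} + \frac{2057}{2537} = \frac{2057}{2537} - \frac{67 \sqrt{2}}{9429}$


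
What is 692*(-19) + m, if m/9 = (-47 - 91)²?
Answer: 158248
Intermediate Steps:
m = 171396 (m = 9*(-47 - 91)² = 9*(-138)² = 9*19044 = 171396)
692*(-19) + m = 692*(-19) + 171396 = -13148 + 171396 = 158248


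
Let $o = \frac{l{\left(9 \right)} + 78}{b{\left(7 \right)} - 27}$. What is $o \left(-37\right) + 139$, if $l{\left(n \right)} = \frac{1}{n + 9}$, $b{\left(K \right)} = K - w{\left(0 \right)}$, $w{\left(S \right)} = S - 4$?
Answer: $\frac{92017}{288} \approx 319.5$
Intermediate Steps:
$w{\left(S \right)} = -4 + S$
$b{\left(K \right)} = 4 + K$ ($b{\left(K \right)} = K - \left(-4 + 0\right) = K - -4 = K + 4 = 4 + K$)
$l{\left(n \right)} = \frac{1}{9 + n}$
$o = - \frac{1405}{288}$ ($o = \frac{\frac{1}{9 + 9} + 78}{\left(4 + 7\right) - 27} = \frac{\frac{1}{18} + 78}{11 - 27} = \frac{\frac{1}{18} + 78}{-16} = \frac{1405}{18} \left(- \frac{1}{16}\right) = - \frac{1405}{288} \approx -4.8785$)
$o \left(-37\right) + 139 = \left(- \frac{1405}{288}\right) \left(-37\right) + 139 = \frac{51985}{288} + 139 = \frac{92017}{288}$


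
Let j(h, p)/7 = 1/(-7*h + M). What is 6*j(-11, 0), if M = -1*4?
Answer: 42/73 ≈ 0.57534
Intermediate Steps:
M = -4
j(h, p) = 7/(-4 - 7*h) (j(h, p) = 7/(-7*h - 4) = 7/(-4 - 7*h))
6*j(-11, 0) = 6*(-7/(4 + 7*(-11))) = 6*(-7/(4 - 77)) = 6*(-7/(-73)) = 6*(-7*(-1/73)) = 6*(7/73) = 42/73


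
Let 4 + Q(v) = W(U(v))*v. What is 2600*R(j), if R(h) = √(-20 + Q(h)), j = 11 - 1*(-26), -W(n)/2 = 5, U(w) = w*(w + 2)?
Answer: 2600*I*√394 ≈ 51609.0*I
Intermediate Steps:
U(w) = w*(2 + w)
W(n) = -10 (W(n) = -2*5 = -10)
j = 37 (j = 11 + 26 = 37)
Q(v) = -4 - 10*v
R(h) = √(-24 - 10*h) (R(h) = √(-20 + (-4 - 10*h)) = √(-24 - 10*h))
2600*R(j) = 2600*√(-24 - 10*37) = 2600*√(-24 - 370) = 2600*√(-394) = 2600*(I*√394) = 2600*I*√394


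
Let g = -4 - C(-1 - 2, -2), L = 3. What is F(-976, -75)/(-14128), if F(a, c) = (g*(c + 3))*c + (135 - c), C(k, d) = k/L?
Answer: 7995/7064 ≈ 1.1318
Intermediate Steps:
C(k, d) = k/3
g = -3 (g = -4 - (-1 - 2)/3 = -4 - (-3)/3 = -4 - 1*(-1) = -4 + 1 = -3)
F(a, c) = 135 - c + c*(-9 - 3*c) (F(a, c) = (-3*(c + 3))*c + (135 - c) = (-3*(3 + c))*c + (135 - c) = (-9 - 3*c)*c + (135 - c) = c*(-9 - 3*c) + (135 - c) = 135 - c + c*(-9 - 3*c))
F(-976, -75)/(-14128) = (135 - 10*(-75) - 3*(-75)**2)/(-14128) = (135 + 750 - 3*5625)*(-1/14128) = (135 + 750 - 16875)*(-1/14128) = -15990*(-1/14128) = 7995/7064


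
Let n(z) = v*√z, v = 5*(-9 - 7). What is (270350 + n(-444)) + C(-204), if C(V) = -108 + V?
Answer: 270038 - 160*I*√111 ≈ 2.7004e+5 - 1685.7*I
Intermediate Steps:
v = -80 (v = 5*(-16) = -80)
n(z) = -80*√z
(270350 + n(-444)) + C(-204) = (270350 - 160*I*√111) + (-108 - 204) = (270350 - 160*I*√111) - 312 = 270038 - 160*I*√111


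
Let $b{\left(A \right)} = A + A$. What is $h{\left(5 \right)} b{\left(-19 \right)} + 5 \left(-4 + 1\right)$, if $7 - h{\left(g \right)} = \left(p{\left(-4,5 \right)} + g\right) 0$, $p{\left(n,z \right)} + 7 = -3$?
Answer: $-281$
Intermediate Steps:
$p{\left(n,z \right)} = -10$ ($p{\left(n,z \right)} = -7 - 3 = -10$)
$h{\left(g \right)} = 7$ ($h{\left(g \right)} = 7 - \left(-10 + g\right) 0 = 7 - 0 = 7 + 0 = 7$)
$b{\left(A \right)} = 2 A$
$h{\left(5 \right)} b{\left(-19 \right)} + 5 \left(-4 + 1\right) = 7 \cdot 2 \left(-19\right) + 5 \left(-4 + 1\right) = 7 \left(-38\right) + 5 \left(-3\right) = -266 - 15 = -281$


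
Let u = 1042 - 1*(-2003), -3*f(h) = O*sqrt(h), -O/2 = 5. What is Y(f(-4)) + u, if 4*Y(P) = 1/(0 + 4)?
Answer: 48721/16 ≈ 3045.1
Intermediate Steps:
O = -10 (O = -2*5 = -10)
f(h) = 10*sqrt(h)/3 (f(h) = -(-10)*sqrt(h)/3 = 10*sqrt(h)/3)
Y(P) = 1/16 (Y(P) = 1/(4*(0 + 4)) = (1/4)/4 = (1/4)*(1/4) = 1/16)
u = 3045 (u = 1042 + 2003 = 3045)
Y(f(-4)) + u = 1/16 + 3045 = 48721/16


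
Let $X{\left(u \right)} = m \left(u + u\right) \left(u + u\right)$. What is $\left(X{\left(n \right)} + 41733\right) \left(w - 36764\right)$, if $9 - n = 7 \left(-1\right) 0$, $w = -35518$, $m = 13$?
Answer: $-3320996490$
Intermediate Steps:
$n = 9$ ($n = 9 - 7 \left(-1\right) 0 = 9 - \left(-7\right) 0 = 9 - 0 = 9 + 0 = 9$)
$X{\left(u \right)} = 52 u^{2}$ ($X{\left(u \right)} = 13 \left(u + u\right) \left(u + u\right) = 13 \cdot 2 u 2 u = 13 \cdot 4 u^{2} = 52 u^{2}$)
$\left(X{\left(n \right)} + 41733\right) \left(w - 36764\right) = \left(52 \cdot 9^{2} + 41733\right) \left(-35518 - 36764\right) = \left(52 \cdot 81 + 41733\right) \left(-72282\right) = \left(4212 + 41733\right) \left(-72282\right) = 45945 \left(-72282\right) = -3320996490$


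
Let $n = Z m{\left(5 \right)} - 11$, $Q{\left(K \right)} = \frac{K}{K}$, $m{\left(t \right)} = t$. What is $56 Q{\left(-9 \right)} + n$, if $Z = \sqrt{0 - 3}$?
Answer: $45 + 5 i \sqrt{3} \approx 45.0 + 8.6602 i$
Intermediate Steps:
$Q{\left(K \right)} = 1$
$Z = i \sqrt{3}$ ($Z = \sqrt{-3} = i \sqrt{3} \approx 1.732 i$)
$n = -11 + 5 i \sqrt{3}$ ($n = i \sqrt{3} \cdot 5 - 11 = 5 i \sqrt{3} - 11 = -11 + 5 i \sqrt{3} \approx -11.0 + 8.6602 i$)
$56 Q{\left(-9 \right)} + n = 56 \cdot 1 - \left(11 - 5 i \sqrt{3}\right) = 56 - \left(11 - 5 i \sqrt{3}\right) = 45 + 5 i \sqrt{3}$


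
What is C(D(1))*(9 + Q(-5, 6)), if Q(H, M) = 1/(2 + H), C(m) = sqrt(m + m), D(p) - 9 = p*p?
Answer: 52*sqrt(5)/3 ≈ 38.758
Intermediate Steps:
D(p) = 9 + p**2 (D(p) = 9 + p*p = 9 + p**2)
C(m) = sqrt(2)*sqrt(m) (C(m) = sqrt(2*m) = sqrt(2)*sqrt(m))
C(D(1))*(9 + Q(-5, 6)) = (sqrt(2)*sqrt(9 + 1**2))*(9 + 1/(2 - 5)) = (sqrt(2)*sqrt(9 + 1))*(9 + 1/(-3)) = (sqrt(2)*sqrt(10))*(9 - 1/3) = (2*sqrt(5))*(26/3) = 52*sqrt(5)/3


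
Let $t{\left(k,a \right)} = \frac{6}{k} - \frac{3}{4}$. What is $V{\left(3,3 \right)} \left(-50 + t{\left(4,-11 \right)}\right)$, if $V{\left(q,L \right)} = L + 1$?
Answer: $-197$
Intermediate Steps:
$V{\left(q,L \right)} = 1 + L$
$t{\left(k,a \right)} = - \frac{3}{4} + \frac{6}{k}$ ($t{\left(k,a \right)} = \frac{6}{k} - \frac{3}{4} = - \frac{3}{4} + \frac{6}{k}$)
$V{\left(3,3 \right)} \left(-50 + t{\left(4,-11 \right)}\right) = \left(1 + 3\right) \left(-50 - \left(\frac{3}{4} - \frac{6}{4}\right)\right) = 4 \left(-50 + \left(- \frac{3}{4} + 6 \cdot \frac{1}{4}\right)\right) = 4 \left(-50 + \left(- \frac{3}{4} + \frac{3}{2}\right)\right) = 4 \left(-50 + \frac{3}{4}\right) = 4 \left(- \frac{197}{4}\right) = -197$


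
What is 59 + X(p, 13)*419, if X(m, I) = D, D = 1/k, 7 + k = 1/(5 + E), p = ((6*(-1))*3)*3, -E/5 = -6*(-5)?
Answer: -811/1016 ≈ -0.79823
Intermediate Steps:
E = -150 (E = -(-30)*(-5) = -5*30 = -150)
p = -54 (p = -6*3*3 = -18*3 = -54)
k = -1016/145 (k = -7 + 1/(5 - 150) = -7 + 1/(-145) = -7 - 1/145 = -1016/145 ≈ -7.0069)
D = -145/1016 (D = 1/(-1016/145) = -145/1016 ≈ -0.14272)
X(m, I) = -145/1016
59 + X(p, 13)*419 = 59 - 145/1016*419 = 59 - 60755/1016 = -811/1016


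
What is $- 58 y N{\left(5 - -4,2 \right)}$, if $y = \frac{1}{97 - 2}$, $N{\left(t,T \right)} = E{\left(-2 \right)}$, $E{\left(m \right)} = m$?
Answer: $\frac{116}{95} \approx 1.2211$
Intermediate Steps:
$N{\left(t,T \right)} = -2$
$y = \frac{1}{95} \approx 0.010526$
$- 58 y N{\left(5 - -4,2 \right)} = \left(-58\right) \frac{1}{95} \left(-2\right) = \left(- \frac{58}{95}\right) \left(-2\right) = \frac{116}{95}$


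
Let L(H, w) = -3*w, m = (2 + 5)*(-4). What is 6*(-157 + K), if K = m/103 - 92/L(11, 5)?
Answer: -467018/515 ≈ -906.83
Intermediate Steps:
m = -28 (m = 7*(-4) = -28)
K = 9056/1545 (K = -28/103 - 92/((-3*5)) = -28*1/103 - 92/(-15) = -28/103 - 92*(-1/15) = -28/103 + 92/15 = 9056/1545 ≈ 5.8615)
6*(-157 + K) = 6*(-157 + 9056/1545) = 6*(-233509/1545) = -467018/515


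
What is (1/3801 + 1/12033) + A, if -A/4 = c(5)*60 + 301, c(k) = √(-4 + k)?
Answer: -3144992258/2177973 ≈ -1444.0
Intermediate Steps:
A = -1444 (A = -4*(√(-4 + 5)*60 + 301) = -4*(√1*60 + 301) = -4*(1*60 + 301) = -4*(60 + 301) = -4*361 = -1444)
(1/3801 + 1/12033) + A = (1/3801 + 1/12033) - 1444 = 754/2177973 - 1444 = -3144992258/2177973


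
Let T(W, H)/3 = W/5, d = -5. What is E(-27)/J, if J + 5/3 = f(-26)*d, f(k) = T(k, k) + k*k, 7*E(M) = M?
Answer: 81/69377 ≈ 0.0011675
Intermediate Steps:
E(M) = M/7
T(W, H) = 3*W/5 (T(W, H) = 3*(W/5) = 3*W/5)
f(k) = k**2 + 3*k/5 (f(k) = 3*k/5 + k*k = 3*k/5 + k**2 = k**2 + 3*k/5)
J = -9911/3 (J = -5/3 + ((1/5)*(-26)*(3 + 5*(-26)))*(-5) = -5/3 + ((1/5)*(-26)*(3 - 130))*(-5) = -5/3 + ((1/5)*(-26)*(-127))*(-5) = -5/3 + (3302/5)*(-5) = -5/3 - 3302 = -9911/3 ≈ -3303.7)
E(-27)/J = ((1/7)*(-27))/(-9911/3) = -27/7*(-3/9911) = 81/69377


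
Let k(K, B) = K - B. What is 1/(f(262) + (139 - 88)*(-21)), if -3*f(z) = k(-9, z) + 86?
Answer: -3/3028 ≈ -0.00099075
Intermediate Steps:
f(z) = -77/3 + z/3 (f(z) = -((-9 - z) + 86)/3 = -(77 - z)/3 = -77/3 + z/3)
1/(f(262) + (139 - 88)*(-21)) = 1/((-77/3 + (1/3)*262) + (139 - 88)*(-21)) = 1/((-77/3 + 262/3) + 51*(-21)) = 1/(185/3 - 1071) = 1/(-3028/3) = -3/3028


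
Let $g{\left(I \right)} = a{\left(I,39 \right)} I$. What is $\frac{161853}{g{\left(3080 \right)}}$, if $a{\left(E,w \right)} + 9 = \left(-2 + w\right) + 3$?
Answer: $\frac{161853}{95480} \approx 1.6952$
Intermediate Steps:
$a{\left(E,w \right)} = -8 + w$ ($a{\left(E,w \right)} = -9 + \left(\left(-2 + w\right) + 3\right) = -9 + \left(1 + w\right) = -8 + w$)
$g{\left(I \right)} = 31 I$ ($g{\left(I \right)} = \left(-8 + 39\right) I = 31 I$)
$\frac{161853}{g{\left(3080 \right)}} = \frac{161853}{31 \cdot 3080} = \frac{161853}{95480}$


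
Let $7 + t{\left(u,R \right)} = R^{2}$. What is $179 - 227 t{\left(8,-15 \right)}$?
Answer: $-49307$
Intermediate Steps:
$t{\left(u,R \right)} = -7 + R^{2}$
$179 - 227 t{\left(8,-15 \right)} = 179 - 227 \left(-7 + \left(-15\right)^{2}\right) = 179 - 227 \left(-7 + 225\right) = 179 - 49486 = -49307$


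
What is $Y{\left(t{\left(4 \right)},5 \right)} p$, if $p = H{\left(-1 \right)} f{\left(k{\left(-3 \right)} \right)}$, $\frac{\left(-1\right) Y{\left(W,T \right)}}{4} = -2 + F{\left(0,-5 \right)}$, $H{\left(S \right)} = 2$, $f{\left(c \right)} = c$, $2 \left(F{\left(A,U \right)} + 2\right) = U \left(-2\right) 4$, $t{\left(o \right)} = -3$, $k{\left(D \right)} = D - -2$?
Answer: $128$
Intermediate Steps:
$k{\left(D \right)} = 2 + D$ ($k{\left(D \right)} = D + 2 = 2 + D$)
$F{\left(A,U \right)} = -2 - 4 U$ ($F{\left(A,U \right)} = -2 + \frac{U \left(-2\right) 4}{2} = -2 + \frac{- 2 U 4}{2} = -2 + \frac{\left(-8\right) U}{2} = -2 - 4 U$)
$Y{\left(W,T \right)} = -64$ ($Y{\left(W,T \right)} = - 4 \left(-2 - -18\right) = - 4 \left(-2 + \left(-2 + 20\right)\right) = - 4 \left(-2 + 18\right) = \left(-4\right) 16 = -64$)
$p = -2$ ($p = 2 \left(2 - 3\right) = 2 \left(-1\right) = -2$)
$Y{\left(t{\left(4 \right)},5 \right)} p = \left(-64\right) \left(-2\right) = 128$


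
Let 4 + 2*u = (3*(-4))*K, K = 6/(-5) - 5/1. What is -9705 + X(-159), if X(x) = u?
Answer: -48349/5 ≈ -9669.8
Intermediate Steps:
K = -31/5 (K = 6*(-⅕) - 5*1 = -6/5 - 5 = -31/5 ≈ -6.2000)
u = 176/5 (u = -2 + ((3*(-4))*(-31/5))/2 = -2 + (-12*(-31/5))/2 = -2 + (½)*(372/5) = -2 + 186/5 = 176/5 ≈ 35.200)
X(x) = 176/5
-9705 + X(-159) = -9705 + 176/5 = -48349/5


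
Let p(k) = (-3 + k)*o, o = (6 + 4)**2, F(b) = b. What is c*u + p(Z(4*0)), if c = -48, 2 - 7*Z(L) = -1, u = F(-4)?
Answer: -456/7 ≈ -65.143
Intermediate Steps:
u = -4
Z(L) = 3/7 (Z(L) = 2/7 - 1/7*(-1) = 2/7 + 1/7 = 3/7)
o = 100 (o = 10**2 = 100)
p(k) = -300 + 100*k (p(k) = (-3 + k)*100 = -300 + 100*k)
c*u + p(Z(4*0)) = -48*(-4) + (-300 + 100*(3/7)) = 192 + (-300 + 300/7) = 192 - 1800/7 = -456/7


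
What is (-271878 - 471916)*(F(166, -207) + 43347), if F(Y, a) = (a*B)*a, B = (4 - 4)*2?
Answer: -32241238518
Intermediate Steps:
B = 0 (B = 0*2 = 0)
F(Y, a) = 0 (F(Y, a) = (a*0)*a = 0*a = 0)
(-271878 - 471916)*(F(166, -207) + 43347) = (-271878 - 471916)*(0 + 43347) = -743794*43347 = -32241238518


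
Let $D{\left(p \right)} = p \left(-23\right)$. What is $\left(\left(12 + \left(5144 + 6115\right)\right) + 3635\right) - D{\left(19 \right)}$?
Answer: $15343$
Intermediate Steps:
$D{\left(p \right)} = - 23 p$
$\left(\left(12 + \left(5144 + 6115\right)\right) + 3635\right) - D{\left(19 \right)} = \left(\left(12 + \left(5144 + 6115\right)\right) + 3635\right) - \left(-23\right) 19 = \left(\left(12 + 11259\right) + 3635\right) - -437 = \left(11271 + 3635\right) + 437 = 14906 + 437 = 15343$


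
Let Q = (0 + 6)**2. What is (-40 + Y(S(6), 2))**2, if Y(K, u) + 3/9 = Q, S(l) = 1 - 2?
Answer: 169/9 ≈ 18.778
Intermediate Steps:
Q = 36 (Q = 6**2 = 36)
S(l) = -1
Y(K, u) = 107/3 (Y(K, u) = -1/3 + 36 = 107/3)
(-40 + Y(S(6), 2))**2 = (-40 + 107/3)**2 = (-13/3)**2 = 169/9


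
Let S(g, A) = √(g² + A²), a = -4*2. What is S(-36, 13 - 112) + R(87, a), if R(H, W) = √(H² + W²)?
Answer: √7633 + 9*√137 ≈ 192.71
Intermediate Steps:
a = -8
S(g, A) = √(A² + g²)
S(-36, 13 - 112) + R(87, a) = √((13 - 112)² + (-36)²) + √(87² + (-8)²) = √((-99)² + 1296) + √(7569 + 64) = √(9801 + 1296) + √7633 = √11097 + √7633 = 9*√137 + √7633 = √7633 + 9*√137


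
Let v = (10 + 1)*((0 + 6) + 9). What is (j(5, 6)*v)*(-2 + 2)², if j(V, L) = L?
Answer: 0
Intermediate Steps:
v = 165 (v = 11*(6 + 9) = 11*15 = 165)
(j(5, 6)*v)*(-2 + 2)² = (6*165)*(-2 + 2)² = 990*0² = 990*0 = 0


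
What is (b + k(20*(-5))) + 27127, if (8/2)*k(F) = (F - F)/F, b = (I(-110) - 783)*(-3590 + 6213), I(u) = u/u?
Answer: -2024059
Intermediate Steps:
I(u) = 1
b = -2051186 (b = (1 - 783)*(-3590 + 6213) = -782*2623 = -2051186)
k(F) = 0 (k(F) = ((F - F)/F)/4 = (0/F)/4 = (¼)*0 = 0)
(b + k(20*(-5))) + 27127 = (-2051186 + 0) + 27127 = -2051186 + 27127 = -2024059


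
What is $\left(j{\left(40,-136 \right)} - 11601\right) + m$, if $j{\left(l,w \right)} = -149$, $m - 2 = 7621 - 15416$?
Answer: $-19543$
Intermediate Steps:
$m = -7793$ ($m = 2 + \left(7621 - 15416\right) = 2 - 7795 = -7793$)
$\left(j{\left(40,-136 \right)} - 11601\right) + m = \left(-149 - 11601\right) - 7793 = -11750 - 7793 = -19543$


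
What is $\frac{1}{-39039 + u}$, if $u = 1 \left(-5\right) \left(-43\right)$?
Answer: $- \frac{1}{38824} \approx -2.5757 \cdot 10^{-5}$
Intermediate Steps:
$u = 215$ ($u = \left(-5\right) \left(-43\right) = 215$)
$\frac{1}{-39039 + u} = \frac{1}{-39039 + 215} = \frac{1}{-38824} = - \frac{1}{38824}$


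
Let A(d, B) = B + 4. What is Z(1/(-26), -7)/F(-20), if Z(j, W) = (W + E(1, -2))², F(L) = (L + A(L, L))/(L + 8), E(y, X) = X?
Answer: 27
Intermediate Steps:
A(d, B) = 4 + B
F(L) = (4 + 2*L)/(8 + L) (F(L) = (L + (4 + L))/(L + 8) = (4 + 2*L)/(8 + L))
Z(j, W) = (-2 + W)² (Z(j, W) = (W - 2)² = (-2 + W)²)
Z(1/(-26), -7)/F(-20) = (-2 - 7)²/((2*(2 - 20)/(8 - 20))) = (-9)²/((2*(-18)/(-12))) = 81/((2*(-1/12)*(-18))) = 81/3 = 81*(⅓) = 27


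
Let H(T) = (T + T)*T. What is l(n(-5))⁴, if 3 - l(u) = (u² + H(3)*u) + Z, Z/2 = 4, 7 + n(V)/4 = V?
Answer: 4359848400625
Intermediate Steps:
n(V) = -28 + 4*V
H(T) = 2*T² (H(T) = (2*T)*T = 2*T²)
Z = 8 (Z = 2*4 = 8)
l(u) = -5 - u² - 18*u (l(u) = 3 - ((u² + (2*3²)*u) + 8) = 3 - ((u² + (2*9)*u) + 8) = 3 - ((u² + 18*u) + 8) = 3 - (8 + u² + 18*u) = 3 + (-8 - u² - 18*u) = -5 - u² - 18*u)
l(n(-5))⁴ = (-5 - (-28 + 4*(-5))² - 18*(-28 + 4*(-5)))⁴ = (-5 - (-28 - 20)² - 18*(-28 - 20))⁴ = (-5 - 1*(-48)² - 18*(-48))⁴ = (-5 - 1*2304 + 864)⁴ = (-5 - 2304 + 864)⁴ = (-1445)⁴ = 4359848400625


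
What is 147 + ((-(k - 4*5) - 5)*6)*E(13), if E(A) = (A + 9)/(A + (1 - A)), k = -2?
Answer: 2391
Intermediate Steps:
E(A) = 9 + A (E(A) = (9 + A)/1 = (9 + A)*1 = 9 + A)
147 + ((-(k - 4*5) - 5)*6)*E(13) = 147 + ((-(-2 - 4*5) - 5)*6)*(9 + 13) = 147 + ((-(-2 - 20) - 5)*6)*22 = 147 + ((-1*(-22) - 5)*6)*22 = 147 + ((22 - 5)*6)*22 = 147 + (17*6)*22 = 147 + 102*22 = 147 + 2244 = 2391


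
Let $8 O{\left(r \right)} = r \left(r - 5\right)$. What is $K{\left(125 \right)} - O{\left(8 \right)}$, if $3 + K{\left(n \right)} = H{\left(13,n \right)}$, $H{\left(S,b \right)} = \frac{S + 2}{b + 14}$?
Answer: $- \frac{819}{139} \approx -5.8921$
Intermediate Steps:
$H{\left(S,b \right)} = \frac{2 + S}{14 + b}$
$K{\left(n \right)} = -3 + \frac{15}{14 + n}$ ($K{\left(n \right)} = -3 + \frac{2 + 13}{14 + n} = -3 + \frac{1}{14 + n} 15 = -3 + \frac{15}{14 + n}$)
$O{\left(r \right)} = \frac{r \left(-5 + r\right)}{8}$ ($O{\left(r \right)} = \frac{r \left(r - 5\right)}{8} = \frac{r \left(-5 + r\right)}{8}$)
$K{\left(125 \right)} - O{\left(8 \right)} = \frac{3 \left(-9 - 125\right)}{14 + 125} - \frac{1}{8} \cdot 8 \left(-5 + 8\right) = \frac{3 \left(-9 - 125\right)}{139} - \frac{1}{8} \cdot 8 \cdot 3 = 3 \cdot \frac{1}{139} \left(-134\right) - 3 = - \frac{402}{139} - 3 = - \frac{819}{139}$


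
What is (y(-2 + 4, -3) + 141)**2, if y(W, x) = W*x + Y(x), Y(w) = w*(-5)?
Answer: 22500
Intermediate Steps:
Y(w) = -5*w
y(W, x) = -5*x + W*x (y(W, x) = W*x - 5*x = -5*x + W*x)
(y(-2 + 4, -3) + 141)**2 = (-3*(-5 + (-2 + 4)) + 141)**2 = (-3*(-5 + 2) + 141)**2 = (-3*(-3) + 141)**2 = (9 + 141)**2 = 150**2 = 22500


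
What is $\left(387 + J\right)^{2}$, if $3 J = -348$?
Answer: $73441$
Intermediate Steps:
$J = -116$ ($J = \frac{1}{3} \left(-348\right) = -116$)
$\left(387 + J\right)^{2} = \left(387 - 116\right)^{2} = 271^{2} = 73441$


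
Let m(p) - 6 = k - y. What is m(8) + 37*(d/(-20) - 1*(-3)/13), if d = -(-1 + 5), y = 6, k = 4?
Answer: 1296/65 ≈ 19.938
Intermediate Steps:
m(p) = 4 (m(p) = 6 + (4 - 1*6) = 6 + (4 - 6) = 6 - 2 = 4)
d = -4 (d = -1*4 = -4)
m(8) + 37*(d/(-20) - 1*(-3)/13) = 4 + 37*(-4/(-20) - 1*(-3)/13) = 4 + 37*(-4*(-1/20) + 3*(1/13)) = 4 + 37*(⅕ + 3/13) = 4 + 37*(28/65) = 4 + 1036/65 = 1296/65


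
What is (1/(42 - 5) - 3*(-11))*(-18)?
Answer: -21996/37 ≈ -594.49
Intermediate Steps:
(1/(42 - 5) - 3*(-11))*(-18) = (1/37 + 33)*(-18) = (1222/37)*(-18) = -21996/37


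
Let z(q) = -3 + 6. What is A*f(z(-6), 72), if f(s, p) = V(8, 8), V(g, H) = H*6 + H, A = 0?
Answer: 0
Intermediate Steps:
z(q) = 3
V(g, H) = 7*H (V(g, H) = 6*H + H = 7*H)
f(s, p) = 56 (f(s, p) = 7*8 = 56)
A*f(z(-6), 72) = 0*56 = 0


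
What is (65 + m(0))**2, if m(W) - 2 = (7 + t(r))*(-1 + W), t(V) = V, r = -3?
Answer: 3969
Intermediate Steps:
m(W) = -2 + 4*W (m(W) = 2 + (7 - 3)*(-1 + W) = 2 + 4*(-1 + W) = 2 + (-4 + 4*W) = -2 + 4*W)
(65 + m(0))**2 = (65 + (-2 + 4*0))**2 = (65 + (-2 + 0))**2 = (65 - 2)**2 = 63**2 = 3969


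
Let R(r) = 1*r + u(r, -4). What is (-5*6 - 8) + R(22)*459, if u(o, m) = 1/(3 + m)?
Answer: 9601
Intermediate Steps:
R(r) = -1 + r (R(r) = 1*r + 1/(3 - 4) = r + 1/(-1) = r - 1 = -1 + r)
(-5*6 - 8) + R(22)*459 = (-5*6 - 8) + (-1 + 22)*459 = (-30 - 8) + 21*459 = -38 + 9639 = 9601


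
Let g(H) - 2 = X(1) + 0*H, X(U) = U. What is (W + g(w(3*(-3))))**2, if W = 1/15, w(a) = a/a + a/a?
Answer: 2116/225 ≈ 9.4044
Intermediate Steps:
w(a) = 2 (w(a) = 1 + 1 = 2)
W = 1/15 ≈ 0.066667
g(H) = 3 (g(H) = 2 + (1 + 0*H) = 2 + (1 + 0) = 2 + 1 = 3)
(W + g(w(3*(-3))))**2 = (1/15 + 3)**2 = (46/15)**2 = 2116/225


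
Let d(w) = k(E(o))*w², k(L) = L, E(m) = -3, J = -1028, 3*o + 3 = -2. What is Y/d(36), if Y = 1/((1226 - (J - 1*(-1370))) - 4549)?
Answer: 1/14249520 ≈ 7.0178e-8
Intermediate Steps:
o = -5/3 (o = -1 + (⅓)*(-2) = -1 - ⅔ = -5/3 ≈ -1.6667)
d(w) = -3*w²
Y = -1/3665 (Y = 1/((1226 - (-1028 - 1*(-1370))) - 4549) = 1/((1226 - (-1028 + 1370)) - 4549) = 1/((1226 - 1*342) - 4549) = 1/((1226 - 342) - 4549) = 1/(884 - 4549) = 1/(-3665) = -1/3665 ≈ -0.00027285)
Y/d(36) = -1/(3665*((-3*36²))) = -1/(3665*((-3*1296))) = -1/3665/(-3888) = -1/3665*(-1/3888) = 1/14249520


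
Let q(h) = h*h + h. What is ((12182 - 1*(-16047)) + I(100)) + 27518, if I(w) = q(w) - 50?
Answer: 65797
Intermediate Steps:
q(h) = h + h² (q(h) = h² + h = h + h²)
I(w) = -50 + w*(1 + w) (I(w) = w*(1 + w) - 50 = -50 + w*(1 + w))
((12182 - 1*(-16047)) + I(100)) + 27518 = ((12182 - 1*(-16047)) + (-50 + 100*(1 + 100))) + 27518 = ((12182 + 16047) + (-50 + 100*101)) + 27518 = (28229 + (-50 + 10100)) + 27518 = (28229 + 10050) + 27518 = 38279 + 27518 = 65797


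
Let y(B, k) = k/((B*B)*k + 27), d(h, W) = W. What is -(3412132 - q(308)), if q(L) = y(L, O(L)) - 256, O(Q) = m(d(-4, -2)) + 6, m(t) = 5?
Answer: -3560932662017/1043531 ≈ -3.4124e+6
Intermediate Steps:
O(Q) = 11 (O(Q) = 5 + 6 = 11)
y(B, k) = k/(27 + k*B²) (y(B, k) = k/(B²*k + 27) = k/(k*B² + 27) = k/(27 + k*B²))
q(L) = -256 + 11/(27 + 11*L²) (q(L) = 11/(27 + 11*L²) - 256 = -256 + 11/(27 + 11*L²))
-(3412132 - q(308)) = -(3412132 - (-6901 - 2816*308²)/(27 + 11*308²)) = -(3412132 - (-6901 - 2816*94864)/(27 + 11*94864)) = -(3412132 - (-6901 - 267137024)/(27 + 1043504)) = -(3412132 - (-267143925)/1043531) = -(3412132 - 1*(-267143925/1043531)) = -(3412132 + 267143925/1043531) = -1*3560932662017/1043531 = -3560932662017/1043531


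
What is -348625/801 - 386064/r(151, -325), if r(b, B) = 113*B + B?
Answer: -2101219831/4946175 ≈ -424.82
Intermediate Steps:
r(b, B) = 114*B
-348625/801 - 386064/r(151, -325) = -348625/801 - 386064/(114*(-325)) = -348625*1/801 - 386064/(-37050) = -348625/801 - 386064*(-1/37050) = -348625/801 + 64344/6175 = -2101219831/4946175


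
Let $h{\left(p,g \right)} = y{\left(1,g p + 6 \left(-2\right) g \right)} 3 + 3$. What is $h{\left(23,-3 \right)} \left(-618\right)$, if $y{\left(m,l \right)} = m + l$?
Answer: $57474$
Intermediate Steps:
$y{\left(m,l \right)} = l + m$
$h{\left(p,g \right)} = 6 - 36 g + 3 g p$ ($h{\left(p,g \right)} = \left(\left(g p + 6 \left(-2\right) g\right) + 1\right) 3 + 3 = \left(\left(g p - 12 g\right) + 1\right) 3 + 3 = \left(\left(- 12 g + g p\right) + 1\right) 3 + 3 = \left(1 - 12 g + g p\right) 3 + 3 = \left(3 - 36 g + 3 g p\right) + 3 = 6 - 36 g + 3 g p$)
$h{\left(23,-3 \right)} \left(-618\right) = \left(6 + 3 \left(-3\right) \left(-12 + 23\right)\right) \left(-618\right) = \left(6 + 3 \left(-3\right) 11\right) \left(-618\right) = \left(6 - 99\right) \left(-618\right) = \left(-93\right) \left(-618\right) = 57474$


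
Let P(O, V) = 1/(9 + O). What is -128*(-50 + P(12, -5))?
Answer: 134272/21 ≈ 6393.9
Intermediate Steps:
-128*(-50 + P(12, -5)) = -128*(-50 + 1/(9 + 12)) = -128*(-50 + 1/21) = -128*(-1049/21) = 134272/21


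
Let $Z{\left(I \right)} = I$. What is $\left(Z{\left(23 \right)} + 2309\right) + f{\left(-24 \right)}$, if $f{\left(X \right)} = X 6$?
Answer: $2188$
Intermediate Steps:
$f{\left(X \right)} = 6 X$
$\left(Z{\left(23 \right)} + 2309\right) + f{\left(-24 \right)} = \left(23 + 2309\right) + 6 \left(-24\right) = 2332 - 144 = 2188$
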